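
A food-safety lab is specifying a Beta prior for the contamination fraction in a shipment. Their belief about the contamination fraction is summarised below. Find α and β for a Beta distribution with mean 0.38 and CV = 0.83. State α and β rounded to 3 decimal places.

σ = CV·μ = 0.83×0.38 = 0.31540, so σ² = 0.099477.
s+1 = μ(1−μ)/σ² = 0.2356/0.099477 = 2.3684, so s = α+β = 1.3684.
α = μs = 0.520, β = (1−μ)s = 0.848.

α = 0.520, β = 0.848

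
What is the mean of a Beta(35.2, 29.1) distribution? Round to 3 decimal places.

0.547

E[X] = α/(α+β) = 35.2/64.3 = 0.547.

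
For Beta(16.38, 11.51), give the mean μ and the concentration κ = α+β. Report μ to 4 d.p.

κ = α+β = 16.38+11.51 = 27.89; μ = α/κ = 16.38/27.89 = 0.5873.

μ = 0.5873, κ = 27.89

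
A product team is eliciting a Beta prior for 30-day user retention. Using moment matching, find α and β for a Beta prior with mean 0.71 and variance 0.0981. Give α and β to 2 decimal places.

By moment matching, α+β = μ(1−μ)/σ² − 1 = (0.71·0.29)/0.0981 − 1 = 2.0989 − 1 = 1.0989.
Since α/(α+β) = μ, α = 0.71·1.0989 = 0.78 and β = 0.29·1.0989 = 0.32.

α = 0.78, β = 0.32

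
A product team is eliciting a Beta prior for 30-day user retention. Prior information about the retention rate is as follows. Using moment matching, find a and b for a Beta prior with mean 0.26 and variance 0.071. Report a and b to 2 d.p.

a = 0.44, b = 1.27

By moment matching, a+b = μ(1−μ)/σ² − 1 = (0.26·0.74)/0.071 − 1 = 2.7099 − 1 = 1.7099.
Since a/(a+b) = μ, a = 0.26·1.7099 = 0.44 and b = 0.74·1.7099 = 1.27.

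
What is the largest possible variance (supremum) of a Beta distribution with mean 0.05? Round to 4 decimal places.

For fixed mean μ the Beta variance is μ(1−μ)/(α+β+1), increasing as α+β decreases.
Its least upper bound (not attained) is μ(1−μ) = 0.05·0.95 = 0.0475.

0.0475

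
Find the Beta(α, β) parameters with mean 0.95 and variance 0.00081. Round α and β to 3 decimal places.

α = 54.760, β = 2.882

Write ν = α+β; then α = μν and Var = μ(1−μ)/(ν+1).
ν = μ(1−μ)/Var − 1 = 0.0475/0.00081 − 1 = 57.6420.
α = 0.95·57.6420 = 54.760, β = 0.05·57.6420 = 2.882.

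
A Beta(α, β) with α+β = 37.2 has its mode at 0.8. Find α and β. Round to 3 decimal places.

Mode = (α−1)/(κ−2) with κ = α+β, so α−1 = 0.8·35.2 = 28.160.
α = 29.160; β = κ − α = 8.040.

α = 29.160, β = 8.040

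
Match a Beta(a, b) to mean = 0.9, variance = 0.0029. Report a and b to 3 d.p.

a = 27.031, b = 3.003

Let s = a+b. The Beta variance is μ(1−μ)/(s+1).
So s+1 = μ(1−μ)/σ² = (0.9×0.1)/0.0029 = 0.09/0.0029 = 31.0345, giving s = 30.0345.
Then a = μs = 0.9×30.0345 = 27.031 and b = (1−μ)s = 0.1×30.0345 = 3.003.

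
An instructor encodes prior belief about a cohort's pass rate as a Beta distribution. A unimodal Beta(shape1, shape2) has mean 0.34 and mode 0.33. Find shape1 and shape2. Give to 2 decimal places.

shape1 = 11.56, shape2 = 22.44

Let s = shape1+shape2. Mean gives shape1 = μs = 0.34s; mode gives (shape1−1)/(s−2) = 0.33.
Substituting: 0.34s − 1 = 0.33(s−2) = 0.33s − 0.66, so 0.01s = 0.34 and s = 34.0000.
Then shape1 = 0.34×34.0000 = 11.56 and shape2 = s−shape1 = 22.44.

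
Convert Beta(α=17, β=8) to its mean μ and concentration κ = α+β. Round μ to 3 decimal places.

μ = 0.680, κ = 25

κ = α+β = 17+8 = 25; μ = α/κ = 17/25 = 0.680.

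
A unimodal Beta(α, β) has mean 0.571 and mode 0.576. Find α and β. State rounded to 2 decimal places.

Let s = α+β. Mean gives α = μs = 0.571s; mode gives (α−1)/(s−2) = 0.576.
Substituting: 0.571s − 1 = 0.576(s−2) = 0.576s − 1.152, so -0.005s = -0.152 and s = 30.4000.
Then α = 0.571×30.4000 = 17.36 and β = s−α = 13.04.

α = 17.36, β = 13.04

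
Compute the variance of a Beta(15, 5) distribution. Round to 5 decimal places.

α+β = 20 and αβ = 75, so Var = αβ/[(α+β)²(α+β+1)] = 75/8400 = 0.00893.

0.00893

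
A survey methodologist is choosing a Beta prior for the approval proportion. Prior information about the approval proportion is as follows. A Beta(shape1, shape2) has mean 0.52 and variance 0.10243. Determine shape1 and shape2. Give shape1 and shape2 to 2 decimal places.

shape1 = 0.75, shape2 = 0.69

Write ν = shape1+shape2; then shape1 = μν and Var = μ(1−μ)/(ν+1).
ν = μ(1−μ)/Var − 1 = 0.2496/0.10243 − 1 = 1.4368.
shape1 = 0.52·1.4368 = 0.75, shape2 = 0.48·1.4368 = 0.69.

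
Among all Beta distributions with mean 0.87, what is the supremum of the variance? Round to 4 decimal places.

For fixed mean μ the Beta variance is μ(1−μ)/(α+β+1), increasing as α+β decreases.
Its least upper bound (not attained) is μ(1−μ) = 0.87·0.13 = 0.1131.

0.1131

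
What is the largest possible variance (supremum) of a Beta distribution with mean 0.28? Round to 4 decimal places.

0.2016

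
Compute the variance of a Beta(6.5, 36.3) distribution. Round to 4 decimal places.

Var = αβ/[(α+β)²(α+β+1)] = (6.5×36.3)/(42.8²×43.8) = 235.95/80234.592 = 0.0029.

0.0029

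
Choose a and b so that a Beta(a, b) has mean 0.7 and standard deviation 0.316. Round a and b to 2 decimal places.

a = 0.77, b = 0.33

Variance = 0.316² = 0.099856. The moment-matching identity a+b = μ(1−μ)/Var − 1 gives
a+b = 0.21/0.099856 − 1 = 1.1030, so a = μ·1.1030 = 0.77 and b = (1−μ)·1.1030 = 0.33.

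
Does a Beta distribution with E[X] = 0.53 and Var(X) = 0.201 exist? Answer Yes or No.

Yes

The Beta variance bound is σ² < μ(1−μ).
Here μ(1−μ) = 0.53×0.47 = 0.2491, and 0.201 < 0.2491.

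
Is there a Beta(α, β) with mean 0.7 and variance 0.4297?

The Beta variance bound is σ² < μ(1−μ).
Here μ(1−μ) = 0.7×0.3 = 0.21, and 0.4297 ≥ 0.21.

No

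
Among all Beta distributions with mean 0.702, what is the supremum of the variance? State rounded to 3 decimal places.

0.209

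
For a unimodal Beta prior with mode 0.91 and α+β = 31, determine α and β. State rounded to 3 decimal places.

α = 27.390, β = 3.610

For α,β>1 the mode is (α−1)/(α+β−2), so α = mode·(κ−2)+1 = 0.91×29+1 = 27.390.
And β = (1−mode)·(κ−2)+1 = 0.09×29+1 = 3.610.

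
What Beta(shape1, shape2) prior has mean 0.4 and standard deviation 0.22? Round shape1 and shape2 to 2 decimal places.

σ² = 0.22² = 0.0484.
With s = shape1+shape2, Var = μ(1−μ)/(s+1), so s+1 = (0.4×0.6)/0.0484 = 4.9587 and s = 3.9587.
shape1 = μs = 1.58, shape2 = (1−μ)s = 2.38.

shape1 = 1.58, shape2 = 2.38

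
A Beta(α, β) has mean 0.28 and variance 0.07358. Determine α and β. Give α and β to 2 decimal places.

By moment matching, α+β = μ(1−μ)/σ² − 1 = (0.28·0.72)/0.07358 − 1 = 2.7399 − 1 = 1.7399.
Since α/(α+β) = μ, α = 0.28·1.7399 = 0.49 and β = 0.72·1.7399 = 1.25.

α = 0.49, β = 1.25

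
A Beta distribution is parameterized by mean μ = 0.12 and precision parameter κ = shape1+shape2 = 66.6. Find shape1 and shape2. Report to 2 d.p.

Split κ in proportion μ : (1−μ): shape1 = 0.12·66.6 = 7.99, shape2 = 66.6 − 7.99 = 58.61.

shape1 = 7.99, shape2 = 58.61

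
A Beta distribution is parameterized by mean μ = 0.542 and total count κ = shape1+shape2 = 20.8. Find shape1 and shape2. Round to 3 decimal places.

shape1 = μκ = 0.542×20.8 = 11.274 and shape2 = (1−μ)κ = 0.458×20.8 = 9.526.

shape1 = 11.274, shape2 = 9.526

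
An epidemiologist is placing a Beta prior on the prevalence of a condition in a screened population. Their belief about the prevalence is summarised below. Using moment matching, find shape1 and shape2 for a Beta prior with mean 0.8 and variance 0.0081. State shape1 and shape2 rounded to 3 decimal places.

Write ν = shape1+shape2; then shape1 = μν and Var = μ(1−μ)/(ν+1).
ν = μ(1−μ)/Var − 1 = 0.16/0.0081 − 1 = 18.7531.
shape1 = 0.8·18.7531 = 15.002, shape2 = 0.2·18.7531 = 3.751.

shape1 = 15.002, shape2 = 3.751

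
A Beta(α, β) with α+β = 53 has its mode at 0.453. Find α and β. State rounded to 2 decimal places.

α = 24.10, β = 28.90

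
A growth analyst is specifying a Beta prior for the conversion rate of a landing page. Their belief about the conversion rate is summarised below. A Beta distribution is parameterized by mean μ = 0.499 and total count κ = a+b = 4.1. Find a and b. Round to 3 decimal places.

a = 2.046, b = 2.054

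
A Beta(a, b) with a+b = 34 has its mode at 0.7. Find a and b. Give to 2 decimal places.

a = 23.40, b = 10.60

For a,b>1 the mode is (a−1)/(a+b−2), so a = mode·(κ−2)+1 = 0.7×32+1 = 23.40.
And b = (1−mode)·(κ−2)+1 = 0.3×32+1 = 10.60.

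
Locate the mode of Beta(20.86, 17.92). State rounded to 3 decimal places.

0.540

The density x^(α−1)(1−x)^(β−1) is maximised at (α−1)/(α+β−2) = 19.86/36.78 = 0.540.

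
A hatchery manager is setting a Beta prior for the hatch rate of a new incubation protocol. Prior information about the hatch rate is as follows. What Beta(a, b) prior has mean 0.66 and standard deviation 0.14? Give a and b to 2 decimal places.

σ² = 0.14² = 0.0196.
With s = a+b, Var = μ(1−μ)/(s+1), so s+1 = (0.66×0.34)/0.0196 = 11.4490 and s = 10.4490.
a = μs = 6.90, b = (1−μ)s = 3.55.

a = 6.90, b = 3.55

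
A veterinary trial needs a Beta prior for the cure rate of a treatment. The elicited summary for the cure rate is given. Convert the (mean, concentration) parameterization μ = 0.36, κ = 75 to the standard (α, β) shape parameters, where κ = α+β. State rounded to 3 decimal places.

Split κ in proportion μ : (1−μ): α = 0.36·75 = 27.000, β = 75 − 27.000 = 48.000.

α = 27.000, β = 48.000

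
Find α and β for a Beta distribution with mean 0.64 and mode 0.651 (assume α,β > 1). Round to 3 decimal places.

With s = α+β: μ = α/s and mode = (α−1)/(s−2). Eliminating α = μs,
μs − 1 = m(s−2) ⇒ s(μ−m) = 1−2m ⇒ s = -0.302/-0.011 = 27.4545.
So α = μs = 17.571, β = (1−μ)s = 9.884.

α = 17.571, β = 9.884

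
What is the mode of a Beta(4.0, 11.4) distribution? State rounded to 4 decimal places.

0.2239

With α,β > 1, mode = (α−1)/(α+β−2) = 3.0/13.4 = 0.2239.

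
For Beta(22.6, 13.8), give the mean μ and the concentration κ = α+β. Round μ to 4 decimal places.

κ = α+β = 22.6+13.8 = 36.4; μ = α/κ = 22.6/36.4 = 0.6209.

μ = 0.6209, κ = 36.4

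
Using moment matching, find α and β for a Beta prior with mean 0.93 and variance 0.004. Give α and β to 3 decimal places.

By moment matching, α+β = μ(1−μ)/σ² − 1 = (0.93·0.07)/0.004 − 1 = 16.2750 − 1 = 15.2750.
Since α/(α+β) = μ, α = 0.93·15.2750 = 14.206 and β = 0.07·15.2750 = 1.069.

α = 14.206, β = 1.069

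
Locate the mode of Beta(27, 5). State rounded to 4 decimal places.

0.8667

The density x^(α−1)(1−x)^(β−1) is maximised at (α−1)/(α+β−2) = 26/30 = 0.8667.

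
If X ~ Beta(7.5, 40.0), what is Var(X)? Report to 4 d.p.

0.0027

μ = 7.5/47.5 = 0.157895; Var = μ(1−μ)/(α+β+1) = 0.1329640/48.5 = 0.0027.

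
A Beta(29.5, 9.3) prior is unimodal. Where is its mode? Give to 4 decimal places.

0.7745

With α,β > 1, mode = (α−1)/(α+β−2) = 28.5/36.8 = 0.7745.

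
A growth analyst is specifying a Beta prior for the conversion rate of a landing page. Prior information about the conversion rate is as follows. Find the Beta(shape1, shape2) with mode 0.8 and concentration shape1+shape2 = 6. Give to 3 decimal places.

shape1 = 4.200, shape2 = 1.800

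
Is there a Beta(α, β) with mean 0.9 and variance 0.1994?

A Beta with mean μ has variance μ(1−μ)/(α+β+1) < μ(1−μ).
Here μ(1−μ) = 0.9×0.1 = 0.09, and 0.1994 ≥ 0.09.

No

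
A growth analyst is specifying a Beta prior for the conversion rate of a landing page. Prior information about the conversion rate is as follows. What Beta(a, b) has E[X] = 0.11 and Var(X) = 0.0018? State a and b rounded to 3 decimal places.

a = 5.873, b = 47.516

Let s = a+b. The Beta variance is μ(1−μ)/(s+1).
So s+1 = μ(1−μ)/σ² = (0.11×0.89)/0.0018 = 0.0979/0.0018 = 54.3889, giving s = 53.3889.
Then a = μs = 0.11×53.3889 = 5.873 and b = (1−μ)s = 0.89×53.3889 = 47.516.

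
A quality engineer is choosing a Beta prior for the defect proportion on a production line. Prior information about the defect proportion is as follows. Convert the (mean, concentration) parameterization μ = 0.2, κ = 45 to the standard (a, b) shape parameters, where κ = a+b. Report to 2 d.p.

Split κ in proportion μ : (1−μ): a = 0.2·45 = 9.00, b = 45 − 9.00 = 36.00.

a = 9.00, b = 36.00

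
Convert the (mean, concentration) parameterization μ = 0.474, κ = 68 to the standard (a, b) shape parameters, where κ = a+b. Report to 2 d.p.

a = 32.23, b = 35.77

a = μκ = 0.474×68 = 32.23 and b = (1−μ)κ = 0.526×68 = 35.77.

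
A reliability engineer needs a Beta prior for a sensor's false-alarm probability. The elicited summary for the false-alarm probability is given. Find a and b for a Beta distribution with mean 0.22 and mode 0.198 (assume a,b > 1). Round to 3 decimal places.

a = 6.040, b = 21.415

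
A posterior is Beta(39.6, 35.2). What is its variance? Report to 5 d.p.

Var = αβ/[(α+β)²(α+β+1)] = (39.6×35.2)/(74.8²×75.8) = 1393.92/424104.032 = 0.00329.

0.00329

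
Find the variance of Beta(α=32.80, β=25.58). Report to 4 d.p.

μ = 32.80/58.38 = 0.561836; Var = μ(1−μ)/(α+β+1) = 0.2461763/59.38 = 0.0041.

0.0041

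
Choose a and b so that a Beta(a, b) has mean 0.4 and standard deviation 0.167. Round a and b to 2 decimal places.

a = 3.04, b = 4.56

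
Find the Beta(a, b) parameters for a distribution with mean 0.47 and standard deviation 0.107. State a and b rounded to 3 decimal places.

a = 9.756, b = 11.001

Variance = 0.107² = 0.011449. The moment-matching identity a+b = μ(1−μ)/Var − 1 gives
a+b = 0.2491/0.011449 − 1 = 20.7574, so a = μ·20.7574 = 9.756 and b = (1−μ)·20.7574 = 11.001.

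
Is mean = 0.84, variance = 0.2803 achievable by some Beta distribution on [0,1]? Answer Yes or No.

No

A Beta with mean μ has variance μ(1−μ)/(α+β+1) < μ(1−μ).
Here μ(1−μ) = 0.84×0.16 = 0.1344, and 0.2803 ≥ 0.1344.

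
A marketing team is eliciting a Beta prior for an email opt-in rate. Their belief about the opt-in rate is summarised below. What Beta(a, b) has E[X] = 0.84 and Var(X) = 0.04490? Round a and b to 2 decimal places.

By moment matching, a+b = μ(1−μ)/σ² − 1 = (0.84·0.16)/0.04490 − 1 = 2.9933 − 1 = 1.9933.
Since a/(a+b) = μ, a = 0.84·1.9933 = 1.67 and b = 0.16·1.9933 = 0.32.

a = 1.67, b = 0.32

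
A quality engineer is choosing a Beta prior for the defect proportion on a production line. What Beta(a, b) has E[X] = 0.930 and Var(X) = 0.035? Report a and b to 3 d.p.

a = 0.800, b = 0.060

Write ν = a+b; then a = μν and Var = μ(1−μ)/(ν+1).
ν = μ(1−μ)/Var − 1 = 0.065100/0.035 − 1 = 0.8600.
a = 0.930·0.8600 = 0.800, b = 0.070·0.8600 = 0.060.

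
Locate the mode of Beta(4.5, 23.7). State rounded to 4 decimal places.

0.1336

With α,β > 1, mode = (α−1)/(α+β−2) = 3.5/26.2 = 0.1336.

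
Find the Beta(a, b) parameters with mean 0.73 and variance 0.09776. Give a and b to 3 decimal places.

a = 0.742, b = 0.274

By moment matching, a+b = μ(1−μ)/σ² − 1 = (0.73·0.27)/0.09776 − 1 = 2.0162 − 1 = 1.0162.
Since a/(a+b) = μ, a = 0.73·1.0162 = 0.742 and b = 0.27·1.0162 = 0.274.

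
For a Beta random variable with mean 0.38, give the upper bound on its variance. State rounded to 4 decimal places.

Var = μ(1−μ)/(α+β+1), which approaches μ(1−μ) as α+β → 0.
So the supremum is μ(1−μ) = 0.38×0.62 = 0.2356.

0.2356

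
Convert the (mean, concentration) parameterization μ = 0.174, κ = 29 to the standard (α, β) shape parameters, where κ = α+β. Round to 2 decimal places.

α = 5.05, β = 23.95

α = μκ = 0.174×29 = 5.05 and β = (1−μ)κ = 0.826×29 = 23.95.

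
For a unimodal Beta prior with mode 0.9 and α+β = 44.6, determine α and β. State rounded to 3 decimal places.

For α,β>1 the mode is (α−1)/(α+β−2), so α = mode·(κ−2)+1 = 0.9×42.6+1 = 39.340.
And β = (1−mode)·(κ−2)+1 = 0.1×42.6+1 = 5.260.

α = 39.340, β = 5.260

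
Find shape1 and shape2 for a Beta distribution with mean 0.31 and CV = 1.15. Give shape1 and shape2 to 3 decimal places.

shape1 = 0.212, shape2 = 0.471

σ = CV·μ = 1.15×0.31 = 0.35650, so σ² = 0.127092.
s+1 = μ(1−μ)/σ² = 0.2139/0.127092 = 1.6830, so s = shape1+shape2 = 0.6830.
shape1 = μs = 0.212, shape2 = (1−μ)s = 0.471.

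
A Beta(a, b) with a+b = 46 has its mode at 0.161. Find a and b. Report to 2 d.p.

Since the density peak of Beta(a,b) is at (a−1)/(a+b−2),
a = 1 + 0.161(46−2) = 8.08 and b = 46 − 8.08 = 37.92.

a = 8.08, b = 37.92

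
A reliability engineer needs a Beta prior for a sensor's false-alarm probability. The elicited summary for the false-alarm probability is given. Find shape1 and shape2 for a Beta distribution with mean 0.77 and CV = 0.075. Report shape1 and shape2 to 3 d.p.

shape1 = 40.119, shape2 = 11.984

σ = CV·μ = 0.075×0.77 = 0.05775, so σ² = 0.003335.
s+1 = μ(1−μ)/σ² = 0.1771/0.003335 = 53.1025, so s = shape1+shape2 = 52.1025.
shape1 = μs = 40.119, shape2 = (1−μ)s = 11.984.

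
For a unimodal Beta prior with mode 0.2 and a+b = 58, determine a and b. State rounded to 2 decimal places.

For a,b>1 the mode is (a−1)/(a+b−2), so a = mode·(κ−2)+1 = 0.2×56+1 = 12.20.
And b = (1−mode)·(κ−2)+1 = 0.8×56+1 = 45.80.

a = 12.20, b = 45.80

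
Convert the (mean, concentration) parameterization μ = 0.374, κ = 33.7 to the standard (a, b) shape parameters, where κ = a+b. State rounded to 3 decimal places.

Split κ in proportion μ : (1−μ): a = 0.374·33.7 = 12.604, b = 33.7 − 12.604 = 21.096.

a = 12.604, b = 21.096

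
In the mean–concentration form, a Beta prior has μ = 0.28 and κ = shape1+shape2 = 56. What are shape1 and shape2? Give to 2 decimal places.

Split κ in proportion μ : (1−μ): shape1 = 0.28·56 = 15.68, shape2 = 56 − 15.68 = 40.32.

shape1 = 15.68, shape2 = 40.32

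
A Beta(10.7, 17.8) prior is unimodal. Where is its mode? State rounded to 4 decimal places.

The density x^(α−1)(1−x)^(β−1) is maximised at (α−1)/(α+β−2) = 9.7/26.5 = 0.3660.

0.3660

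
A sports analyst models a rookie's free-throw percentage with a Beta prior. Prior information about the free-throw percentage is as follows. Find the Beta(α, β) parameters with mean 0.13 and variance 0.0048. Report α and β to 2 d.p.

By moment matching, α+β = μ(1−μ)/σ² − 1 = (0.13·0.87)/0.0048 − 1 = 23.5625 − 1 = 22.5625.
Since α/(α+β) = μ, α = 0.13·22.5625 = 2.93 and β = 0.87·22.5625 = 19.63.

α = 2.93, β = 19.63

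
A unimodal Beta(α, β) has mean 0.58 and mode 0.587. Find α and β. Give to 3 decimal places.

α = 14.417, β = 10.440

Let s = α+β. Mean gives α = μs = 0.58s; mode gives (α−1)/(s−2) = 0.587.
Substituting: 0.58s − 1 = 0.587(s−2) = 0.587s − 1.174, so -0.007s = -0.174 and s = 24.8571.
Then α = 0.58×24.8571 = 14.417 and β = s−α = 10.440.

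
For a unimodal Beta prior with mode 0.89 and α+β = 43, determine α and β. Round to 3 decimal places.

α = 37.490, β = 5.510

Since the density peak of Beta(α,β) is at (α−1)/(α+β−2),
α = 1 + 0.89(43−2) = 37.490 and β = 43 − 37.490 = 5.510.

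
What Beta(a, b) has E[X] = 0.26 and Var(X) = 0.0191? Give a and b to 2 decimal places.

By moment matching, a+b = μ(1−μ)/σ² − 1 = (0.26·0.74)/0.0191 − 1 = 10.0733 − 1 = 9.0733.
Since a/(a+b) = μ, a = 0.26·9.0733 = 2.36 and b = 0.74·9.0733 = 6.71.

a = 2.36, b = 6.71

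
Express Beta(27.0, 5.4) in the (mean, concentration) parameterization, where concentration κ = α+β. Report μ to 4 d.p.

κ = α+β = 27.0+5.4 = 32.4; μ = α/κ = 27.0/32.4 = 0.8333.

μ = 0.8333, κ = 32.4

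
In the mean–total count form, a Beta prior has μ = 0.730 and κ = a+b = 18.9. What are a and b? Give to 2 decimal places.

a = 13.80, b = 5.10

Split κ in proportion μ : (1−μ): a = 0.730·18.9 = 13.80, b = 18.9 − 13.80 = 5.10.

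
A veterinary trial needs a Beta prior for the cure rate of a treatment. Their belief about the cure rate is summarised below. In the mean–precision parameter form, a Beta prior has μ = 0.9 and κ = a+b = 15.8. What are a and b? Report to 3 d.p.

Split κ in proportion μ : (1−μ): a = 0.9·15.8 = 14.220, b = 15.8 − 14.220 = 1.580.

a = 14.220, b = 1.580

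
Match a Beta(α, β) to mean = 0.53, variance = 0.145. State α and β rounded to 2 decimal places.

Write ν = α+β; then α = μν and Var = μ(1−μ)/(ν+1).
ν = μ(1−μ)/Var − 1 = 0.2491/0.145 − 1 = 0.7179.
α = 0.53·0.7179 = 0.38, β = 0.47·0.7179 = 0.34.

α = 0.38, β = 0.34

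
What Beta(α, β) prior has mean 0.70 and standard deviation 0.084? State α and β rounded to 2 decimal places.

α = 20.13, β = 8.63

σ² = 0.084² = 0.007056.
With s = α+β, Var = μ(1−μ)/(s+1), so s+1 = (0.70×0.30)/0.007056 = 29.7619 and s = 28.7619.
α = μs = 20.13, β = (1−μ)s = 8.63.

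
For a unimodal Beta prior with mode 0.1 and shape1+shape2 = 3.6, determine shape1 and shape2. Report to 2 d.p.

shape1 = 1.16, shape2 = 2.44

Since the density peak of Beta(shape1,shape2) is at (shape1−1)/(shape1+shape2−2),
shape1 = 1 + 0.1(3.6−2) = 1.16 and shape2 = 3.6 − 1.16 = 2.44.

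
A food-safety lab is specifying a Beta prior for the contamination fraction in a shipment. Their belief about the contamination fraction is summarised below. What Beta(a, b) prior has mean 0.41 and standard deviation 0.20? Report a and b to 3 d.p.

a = 2.069, b = 2.978

σ² = 0.20² = 0.0400.
With s = a+b, Var = μ(1−μ)/(s+1), so s+1 = (0.41×0.59)/0.0400 = 6.0475 and s = 5.0475.
a = μs = 2.069, b = (1−μ)s = 2.978.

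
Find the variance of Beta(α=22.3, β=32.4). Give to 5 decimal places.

μ = 22.3/54.7 = 0.407678; Var = μ(1−μ)/(α+β+1) = 0.2414767/55.7 = 0.00434.

0.00434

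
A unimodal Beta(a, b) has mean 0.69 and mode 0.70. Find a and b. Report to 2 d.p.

a = 27.60, b = 12.40

With s = a+b: μ = a/s and mode = (a−1)/(s−2). Eliminating a = μs,
μs − 1 = m(s−2) ⇒ s(μ−m) = 1−2m ⇒ s = -0.40/-0.01 = 40.0000.
So a = μs = 27.60, b = (1−μ)s = 12.40.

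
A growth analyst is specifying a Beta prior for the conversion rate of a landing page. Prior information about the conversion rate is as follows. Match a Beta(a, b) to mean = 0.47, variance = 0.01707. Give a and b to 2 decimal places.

a = 6.39, b = 7.20

Write ν = a+b; then a = μν and Var = μ(1−μ)/(ν+1).
ν = μ(1−μ)/Var − 1 = 0.2491/0.01707 − 1 = 13.5929.
a = 0.47·13.5929 = 6.39, b = 0.53·13.5929 = 7.20.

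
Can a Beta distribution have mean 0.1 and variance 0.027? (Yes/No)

Yes

For any Beta, Var(X) < E[X]·(1−E[X]).
Here μ(1−μ) = 0.1×0.9 = 0.09, and 0.027 < 0.09.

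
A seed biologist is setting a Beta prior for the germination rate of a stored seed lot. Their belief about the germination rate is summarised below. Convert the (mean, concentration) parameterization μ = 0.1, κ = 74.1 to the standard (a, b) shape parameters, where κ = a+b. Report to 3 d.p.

a = 7.410, b = 66.690

Split κ in proportion μ : (1−μ): a = 0.1·74.1 = 7.410, b = 74.1 − 7.410 = 66.690.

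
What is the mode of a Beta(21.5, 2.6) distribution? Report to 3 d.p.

The density x^(α−1)(1−x)^(β−1) is maximised at (α−1)/(α+β−2) = 20.5/22.1 = 0.928.

0.928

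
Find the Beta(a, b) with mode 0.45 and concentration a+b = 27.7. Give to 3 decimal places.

a = 12.565, b = 15.135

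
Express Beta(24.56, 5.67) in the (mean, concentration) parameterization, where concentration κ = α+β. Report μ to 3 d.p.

κ = α+β = 24.56+5.67 = 30.23; μ = α/κ = 24.56/30.23 = 0.812.

μ = 0.812, κ = 30.23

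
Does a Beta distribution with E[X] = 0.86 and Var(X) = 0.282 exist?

No

A Beta with mean μ has variance μ(1−μ)/(α+β+1) < μ(1−μ).
Here μ(1−μ) = 0.86×0.14 = 0.1204, and 0.282 ≥ 0.1204.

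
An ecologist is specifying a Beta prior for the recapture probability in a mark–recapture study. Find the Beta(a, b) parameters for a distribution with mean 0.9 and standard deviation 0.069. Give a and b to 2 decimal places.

a = 16.11, b = 1.79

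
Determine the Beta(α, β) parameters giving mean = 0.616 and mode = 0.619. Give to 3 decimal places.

With s = α+β: μ = α/s and mode = (α−1)/(s−2). Eliminating α = μs,
μs − 1 = m(s−2) ⇒ s(μ−m) = 1−2m ⇒ s = -0.238/-0.003 = 79.3333.
So α = μs = 48.869, β = (1−μ)s = 30.464.

α = 48.869, β = 30.464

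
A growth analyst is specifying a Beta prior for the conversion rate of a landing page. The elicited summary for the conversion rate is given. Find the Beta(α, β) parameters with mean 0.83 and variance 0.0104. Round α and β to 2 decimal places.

α = 10.43, β = 2.14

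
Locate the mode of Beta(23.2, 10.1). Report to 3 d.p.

With α,β > 1, mode = (α−1)/(α+β−2) = 22.2/31.3 = 0.709.

0.709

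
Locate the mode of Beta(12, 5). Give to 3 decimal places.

0.733

The density x^(α−1)(1−x)^(β−1) is maximised at (α−1)/(α+β−2) = 11/15 = 0.733.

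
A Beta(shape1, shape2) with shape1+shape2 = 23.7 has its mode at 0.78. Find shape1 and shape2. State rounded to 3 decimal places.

Since the density peak of Beta(shape1,shape2) is at (shape1−1)/(shape1+shape2−2),
shape1 = 1 + 0.78(23.7−2) = 17.926 and shape2 = 23.7 − 17.926 = 5.774.

shape1 = 17.926, shape2 = 5.774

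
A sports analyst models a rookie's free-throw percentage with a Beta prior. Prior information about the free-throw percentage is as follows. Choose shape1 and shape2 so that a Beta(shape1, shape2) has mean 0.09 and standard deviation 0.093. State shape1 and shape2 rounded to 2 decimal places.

shape1 = 0.76, shape2 = 7.71

First σ² = 0.008649. Setting shape1 = μn, shape2 = (1−μ)n with n = shape1+shape2,
μ(1−μ)/(n+1) = 0.008649 ⇒ n+1 = 0.0819/0.008649 = 9.4693 ⇒ n = 8.4693.
Hence shape1 = 0.09×8.4693 = 0.76, shape2 = 0.91×8.4693 = 7.71.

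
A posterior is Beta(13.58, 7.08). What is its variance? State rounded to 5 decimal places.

α+β = 20.66 and αβ = 96.1464, so Var = αβ/[(α+β)²(α+β+1)] = 96.1464/9245.259096 = 0.01040.

0.01040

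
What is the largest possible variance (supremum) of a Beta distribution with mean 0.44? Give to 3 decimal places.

0.246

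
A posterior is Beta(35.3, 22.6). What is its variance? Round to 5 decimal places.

Var = αβ/[(α+β)²(α+β+1)] = (35.3×22.6)/(57.9²×58.9) = 797.78/197456.949 = 0.00404.

0.00404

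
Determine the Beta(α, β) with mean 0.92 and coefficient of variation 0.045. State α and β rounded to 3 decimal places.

σ = CV·μ = 0.045×0.92 = 0.04140, so σ² = 0.001714.
s+1 = μ(1−μ)/σ² = 0.0736/0.001714 = 42.9415, so s = α+β = 41.9415.
α = μs = 38.586, β = (1−μ)s = 3.355.

α = 38.586, β = 3.355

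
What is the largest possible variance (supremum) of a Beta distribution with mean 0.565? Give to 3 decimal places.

0.246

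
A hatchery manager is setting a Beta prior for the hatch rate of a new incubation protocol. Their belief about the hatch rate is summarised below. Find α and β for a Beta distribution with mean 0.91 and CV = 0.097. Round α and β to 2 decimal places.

Var = (CV·μ)² = (0.097×0.91)² = 0.007792.
α+β = μ(1−μ)/Var − 1 = 0.0819/0.007792 − 1 = 9.5113.
Thus α = 0.91·9.5113 = 8.66 and β = 0.09·9.5113 = 0.86.

α = 8.66, β = 0.86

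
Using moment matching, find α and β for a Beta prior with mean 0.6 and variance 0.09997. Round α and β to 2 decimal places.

α = 0.84, β = 0.56

Write ν = α+β; then α = μν and Var = μ(1−μ)/(ν+1).
ν = μ(1−μ)/Var − 1 = 0.24/0.09997 − 1 = 1.4007.
α = 0.6·1.4007 = 0.84, β = 0.4·1.4007 = 0.56.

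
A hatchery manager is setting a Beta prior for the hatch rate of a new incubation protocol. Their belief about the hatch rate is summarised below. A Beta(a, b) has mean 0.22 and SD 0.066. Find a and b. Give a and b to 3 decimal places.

a = 8.447, b = 29.947

σ² = 0.066² = 0.004356.
With s = a+b, Var = μ(1−μ)/(s+1), so s+1 = (0.22×0.78)/0.004356 = 39.3939 and s = 38.3939.
a = μs = 8.447, b = (1−μ)s = 29.947.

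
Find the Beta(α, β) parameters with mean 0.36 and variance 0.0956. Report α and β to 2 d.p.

Let s = α+β. The Beta variance is μ(1−μ)/(s+1).
So s+1 = μ(1−μ)/σ² = (0.36×0.64)/0.0956 = 0.2304/0.0956 = 2.4100, giving s = 1.4100.
Then α = μs = 0.36×1.4100 = 0.51 and β = (1−μ)s = 0.64×1.4100 = 0.90.

α = 0.51, β = 0.90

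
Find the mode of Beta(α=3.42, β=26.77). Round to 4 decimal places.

0.0858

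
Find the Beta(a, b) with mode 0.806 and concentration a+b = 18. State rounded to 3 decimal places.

Since the density peak of Beta(a,b) is at (a−1)/(a+b−2),
a = 1 + 0.806(18−2) = 13.896 and b = 18 − 13.896 = 4.104.

a = 13.896, b = 4.104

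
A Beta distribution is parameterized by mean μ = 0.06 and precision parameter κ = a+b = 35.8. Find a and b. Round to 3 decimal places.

a = μκ = 0.06×35.8 = 2.148 and b = (1−μ)κ = 0.94×35.8 = 33.652.

a = 2.148, b = 33.652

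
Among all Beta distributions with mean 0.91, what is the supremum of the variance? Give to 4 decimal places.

0.0819

For fixed mean μ the Beta variance is μ(1−μ)/(α+β+1), increasing as α+β decreases.
Its least upper bound (not attained) is μ(1−μ) = 0.91·0.09 = 0.0819.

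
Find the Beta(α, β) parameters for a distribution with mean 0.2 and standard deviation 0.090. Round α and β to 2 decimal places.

Variance = 0.090² = 0.008100. The moment-matching identity α+β = μ(1−μ)/Var − 1 gives
α+β = 0.16/0.008100 − 1 = 18.7531, so α = μ·18.7531 = 3.75 and β = (1−μ)·18.7531 = 15.00.

α = 3.75, β = 15.00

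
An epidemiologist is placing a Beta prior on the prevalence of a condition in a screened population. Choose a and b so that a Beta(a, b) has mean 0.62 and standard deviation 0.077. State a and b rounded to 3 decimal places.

a = 24.017, b = 14.720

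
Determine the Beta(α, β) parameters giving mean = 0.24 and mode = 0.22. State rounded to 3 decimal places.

α = 6.720, β = 21.280

With s = α+β: μ = α/s and mode = (α−1)/(s−2). Eliminating α = μs,
μs − 1 = m(s−2) ⇒ s(μ−m) = 1−2m ⇒ s = 0.56/0.02 = 28.0000.
So α = μs = 6.720, β = (1−μ)s = 21.280.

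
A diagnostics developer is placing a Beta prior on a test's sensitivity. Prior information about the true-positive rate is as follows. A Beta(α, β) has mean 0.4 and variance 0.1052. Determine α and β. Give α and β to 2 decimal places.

Let s = α+β. The Beta variance is μ(1−μ)/(s+1).
So s+1 = μ(1−μ)/σ² = (0.4×0.6)/0.1052 = 0.24/0.1052 = 2.2814, giving s = 1.2814.
Then α = μs = 0.4×1.2814 = 0.51 and β = (1−μ)s = 0.6×1.2814 = 0.77.

α = 0.51, β = 0.77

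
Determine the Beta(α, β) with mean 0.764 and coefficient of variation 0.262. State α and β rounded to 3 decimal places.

α = 2.674, β = 0.826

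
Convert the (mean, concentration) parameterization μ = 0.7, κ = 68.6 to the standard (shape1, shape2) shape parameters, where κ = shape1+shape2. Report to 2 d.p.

shape1 = 48.02, shape2 = 20.58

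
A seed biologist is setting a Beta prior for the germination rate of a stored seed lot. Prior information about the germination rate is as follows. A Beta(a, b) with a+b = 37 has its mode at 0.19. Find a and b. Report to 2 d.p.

a = 7.65, b = 29.35

Mode = (a−1)/(κ−2) with κ = a+b, so a−1 = 0.19·35 = 6.65.
a = 7.65; b = κ − a = 29.35.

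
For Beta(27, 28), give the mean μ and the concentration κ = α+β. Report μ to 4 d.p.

μ = 0.4909, κ = 55

κ = α+β = 27+28 = 55; μ = α/κ = 27/55 = 0.4909.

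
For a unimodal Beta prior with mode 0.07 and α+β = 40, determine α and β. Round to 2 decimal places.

For α,β>1 the mode is (α−1)/(α+β−2), so α = mode·(κ−2)+1 = 0.07×38+1 = 3.66.
And β = (1−mode)·(κ−2)+1 = 0.93×38+1 = 36.34.

α = 3.66, β = 36.34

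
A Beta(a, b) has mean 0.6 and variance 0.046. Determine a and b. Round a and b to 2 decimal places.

Write ν = a+b; then a = μν and Var = μ(1−μ)/(ν+1).
ν = μ(1−μ)/Var − 1 = 0.24/0.046 − 1 = 4.2174.
a = 0.6·4.2174 = 2.53, b = 0.4·4.2174 = 1.69.

a = 2.53, b = 1.69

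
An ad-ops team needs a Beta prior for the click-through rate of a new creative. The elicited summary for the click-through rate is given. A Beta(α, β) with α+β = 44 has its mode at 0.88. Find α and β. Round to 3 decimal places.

α = 37.960, β = 6.040

Mode = (α−1)/(κ−2) with κ = α+β, so α−1 = 0.88·42 = 36.960.
α = 37.960; β = κ − α = 6.040.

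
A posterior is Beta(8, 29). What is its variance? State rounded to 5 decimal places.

0.00446

α+β = 37 and αβ = 232, so Var = αβ/[(α+β)²(α+β+1)] = 232/52022 = 0.00446.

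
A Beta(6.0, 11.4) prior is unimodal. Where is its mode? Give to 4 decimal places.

0.3247

The density x^(α−1)(1−x)^(β−1) is maximised at (α−1)/(α+β−2) = 5.0/15.4 = 0.3247.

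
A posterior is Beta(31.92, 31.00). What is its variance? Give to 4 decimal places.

Var = αβ/[(α+β)²(α+β+1)] = (31.92×31.00)/(62.92²×63.92) = 989.5200/253054.575488 = 0.0039.

0.0039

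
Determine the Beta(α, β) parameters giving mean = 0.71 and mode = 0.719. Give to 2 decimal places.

With s = α+β: μ = α/s and mode = (α−1)/(s−2). Eliminating α = μs,
μs − 1 = m(s−2) ⇒ s(μ−m) = 1−2m ⇒ s = -0.438/-0.009 = 48.6667.
So α = μs = 34.55, β = (1−μ)s = 14.11.

α = 34.55, β = 14.11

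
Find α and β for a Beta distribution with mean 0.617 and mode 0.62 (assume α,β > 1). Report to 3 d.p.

α = 49.360, β = 30.640

With s = α+β: μ = α/s and mode = (α−1)/(s−2). Eliminating α = μs,
μs − 1 = m(s−2) ⇒ s(μ−m) = 1−2m ⇒ s = -0.24/-0.003 = 80.0000.
So α = μs = 49.360, β = (1−μ)s = 30.640.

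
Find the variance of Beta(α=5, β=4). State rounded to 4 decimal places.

Var = αβ/[(α+β)²(α+β+1)] = (5×4)/(9²×10) = 20/810 = 0.0247.

0.0247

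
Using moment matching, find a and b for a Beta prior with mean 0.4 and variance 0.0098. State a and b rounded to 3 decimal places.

a = 9.396, b = 14.094

Write ν = a+b; then a = μν and Var = μ(1−μ)/(ν+1).
ν = μ(1−μ)/Var − 1 = 0.24/0.0098 − 1 = 23.4898.
a = 0.4·23.4898 = 9.396, b = 0.6·23.4898 = 14.094.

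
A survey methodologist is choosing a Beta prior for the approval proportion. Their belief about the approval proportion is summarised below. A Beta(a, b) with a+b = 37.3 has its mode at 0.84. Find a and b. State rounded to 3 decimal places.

a = 30.652, b = 6.648

Since the density peak of Beta(a,b) is at (a−1)/(a+b−2),
a = 1 + 0.84(37.3−2) = 30.652 and b = 37.3 − 30.652 = 6.648.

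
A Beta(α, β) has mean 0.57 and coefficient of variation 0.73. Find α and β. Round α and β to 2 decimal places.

α = 0.24, β = 0.18

σ = CV·μ = 0.73×0.57 = 0.41610, so σ² = 0.173139.
s+1 = μ(1−μ)/σ² = 0.2451/0.173139 = 1.4156, so s = α+β = 0.4156.
α = μs = 0.24, β = (1−μ)s = 0.18.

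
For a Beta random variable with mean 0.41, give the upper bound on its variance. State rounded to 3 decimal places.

Var = μ(1−μ)/(α+β+1), which approaches μ(1−μ) as α+β → 0.
So the supremum is μ(1−μ) = 0.41×0.59 = 0.242.

0.242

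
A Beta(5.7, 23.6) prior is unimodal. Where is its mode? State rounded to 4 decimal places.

0.1722

With α,β > 1, mode = (α−1)/(α+β−2) = 4.7/27.3 = 0.1722.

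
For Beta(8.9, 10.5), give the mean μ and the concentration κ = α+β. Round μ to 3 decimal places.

μ = 0.459, κ = 19.4

κ = α+β = 8.9+10.5 = 19.4; μ = α/κ = 8.9/19.4 = 0.459.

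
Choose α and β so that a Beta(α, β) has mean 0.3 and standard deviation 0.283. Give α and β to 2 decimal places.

σ² = 0.283² = 0.080089.
With s = α+β, Var = μ(1−μ)/(s+1), so s+1 = (0.3×0.7)/0.080089 = 2.6221 and s = 1.6221.
α = μs = 0.49, β = (1−μ)s = 1.14.

α = 0.49, β = 1.14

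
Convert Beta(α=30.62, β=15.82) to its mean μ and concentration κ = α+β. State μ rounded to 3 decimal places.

μ = 0.659, κ = 46.44

κ = α+β = 30.62+15.82 = 46.44; μ = α/κ = 30.62/46.44 = 0.659.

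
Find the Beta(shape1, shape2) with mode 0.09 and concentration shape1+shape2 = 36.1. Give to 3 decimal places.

Mode = (shape1−1)/(κ−2) with κ = shape1+shape2, so shape1−1 = 0.09·34.1 = 3.069.
shape1 = 4.069; shape2 = κ − shape1 = 32.031.

shape1 = 4.069, shape2 = 32.031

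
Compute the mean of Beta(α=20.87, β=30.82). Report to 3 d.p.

0.404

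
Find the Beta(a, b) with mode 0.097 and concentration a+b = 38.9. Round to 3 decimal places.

a = 4.579, b = 34.321

Mode = (a−1)/(κ−2) with κ = a+b, so a−1 = 0.097·36.9 = 3.579.
a = 4.579; b = κ − a = 34.321.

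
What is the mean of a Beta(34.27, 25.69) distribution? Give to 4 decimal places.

0.5715

E[X] = α/(α+β) = 34.27/59.96 = 0.5715.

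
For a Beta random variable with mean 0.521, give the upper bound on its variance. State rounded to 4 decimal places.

For fixed mean μ the Beta variance is μ(1−μ)/(α+β+1), increasing as α+β decreases.
Its least upper bound (not attained) is μ(1−μ) = 0.521·0.479 = 0.2496.

0.2496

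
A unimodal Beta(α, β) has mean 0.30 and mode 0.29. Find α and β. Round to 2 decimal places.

α = 12.60, β = 29.40

With s = α+β: μ = α/s and mode = (α−1)/(s−2). Eliminating α = μs,
μs − 1 = m(s−2) ⇒ s(μ−m) = 1−2m ⇒ s = 0.42/0.01 = 42.0000.
So α = μs = 12.60, β = (1−μ)s = 29.40.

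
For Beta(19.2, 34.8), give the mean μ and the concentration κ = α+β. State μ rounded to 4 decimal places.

μ = 0.3556, κ = 54.0

κ = α+β = 19.2+34.8 = 54.0; μ = α/κ = 19.2/54.0 = 0.3556.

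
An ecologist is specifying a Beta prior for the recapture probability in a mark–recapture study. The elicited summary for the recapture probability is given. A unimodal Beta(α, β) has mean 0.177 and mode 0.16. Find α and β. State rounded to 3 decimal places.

With s = α+β: μ = α/s and mode = (α−1)/(s−2). Eliminating α = μs,
μs − 1 = m(s−2) ⇒ s(μ−m) = 1−2m ⇒ s = 0.68/0.017 = 40.0000.
So α = μs = 7.080, β = (1−μ)s = 32.920.

α = 7.080, β = 32.920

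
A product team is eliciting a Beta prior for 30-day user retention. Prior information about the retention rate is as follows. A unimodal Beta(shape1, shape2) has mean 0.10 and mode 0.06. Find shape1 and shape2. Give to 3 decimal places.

Let s = shape1+shape2. Mean gives shape1 = μs = 0.10s; mode gives (shape1−1)/(s−2) = 0.06.
Substituting: 0.10s − 1 = 0.06(s−2) = 0.06s − 0.12, so 0.04s = 0.88 and s = 22.0000.
Then shape1 = 0.10×22.0000 = 2.200 and shape2 = s−shape1 = 19.800.

shape1 = 2.200, shape2 = 19.800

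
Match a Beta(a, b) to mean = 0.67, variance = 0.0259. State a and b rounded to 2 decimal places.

Write ν = a+b; then a = μν and Var = μ(1−μ)/(ν+1).
ν = μ(1−μ)/Var − 1 = 0.2211/0.0259 − 1 = 7.5367.
a = 0.67·7.5367 = 5.05, b = 0.33·7.5367 = 2.49.

a = 5.05, b = 2.49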